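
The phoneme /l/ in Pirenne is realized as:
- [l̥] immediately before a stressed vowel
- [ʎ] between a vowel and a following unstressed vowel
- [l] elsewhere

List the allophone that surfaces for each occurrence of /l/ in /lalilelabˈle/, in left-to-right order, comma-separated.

[l], [ʎ], [ʎ], [ʎ], [l̥]

Occurrence 1 (position 1): no conditioning environment matches → elsewhere allophone [l].
Occurrence 2 (position 3): between a vowel and a following unstressed vowel → [ʎ].
Occurrence 3 (position 5): between a vowel and a following unstressed vowel → [ʎ].
Occurrence 4 (position 7): between a vowel and a following unstressed vowel → [ʎ].
Occurrence 5 (position 10): immediately before a stressed vowel → [l̥].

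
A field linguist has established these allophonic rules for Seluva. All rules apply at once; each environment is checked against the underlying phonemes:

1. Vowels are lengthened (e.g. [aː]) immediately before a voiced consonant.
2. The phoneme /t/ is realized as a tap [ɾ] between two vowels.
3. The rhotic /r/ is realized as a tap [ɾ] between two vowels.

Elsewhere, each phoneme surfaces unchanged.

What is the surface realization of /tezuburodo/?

[teːzuːbuːɾoːdo]

/t/ (word-initial) fails the environment for rule 2, so it stays [t].
Rule 1 applies to /e/ (between /t/ and /z/: before a voiced consonant) → [eː].
/u/ (between /z/ and /b/) occurs before a voiced consonant → [uː] by rule 1.
/u/ (between /b/ and /r/) occurs before a voiced consonant → [uː] by rule 1.
/r/ (between /u/ and /o/) occurs between two vowels → [ɾ] by rule 3.
/o/ (between /r/ and /d/): before a voiced consonant, so rule 1 applies → [oː].
/o/ (word-final) fails the environment for rule 1, so it stays [o].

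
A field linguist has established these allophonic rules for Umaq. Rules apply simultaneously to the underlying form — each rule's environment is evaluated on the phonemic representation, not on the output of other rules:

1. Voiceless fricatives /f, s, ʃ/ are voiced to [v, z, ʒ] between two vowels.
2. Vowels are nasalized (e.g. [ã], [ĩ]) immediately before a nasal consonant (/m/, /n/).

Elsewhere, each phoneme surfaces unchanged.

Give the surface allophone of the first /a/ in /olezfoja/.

/a/ (word-final) is in the target of rule 2 but the environment (before a nasal consonant) is not met → [a].

[a]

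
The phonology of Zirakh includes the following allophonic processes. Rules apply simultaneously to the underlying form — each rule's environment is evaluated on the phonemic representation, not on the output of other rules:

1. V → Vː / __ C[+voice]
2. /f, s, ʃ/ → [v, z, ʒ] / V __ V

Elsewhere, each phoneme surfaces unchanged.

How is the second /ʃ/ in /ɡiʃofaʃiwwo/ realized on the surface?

Rule 2 applies to /ʃ/ (between /a/ and /i/: between two vowels) → [ʒ].

[ʒ]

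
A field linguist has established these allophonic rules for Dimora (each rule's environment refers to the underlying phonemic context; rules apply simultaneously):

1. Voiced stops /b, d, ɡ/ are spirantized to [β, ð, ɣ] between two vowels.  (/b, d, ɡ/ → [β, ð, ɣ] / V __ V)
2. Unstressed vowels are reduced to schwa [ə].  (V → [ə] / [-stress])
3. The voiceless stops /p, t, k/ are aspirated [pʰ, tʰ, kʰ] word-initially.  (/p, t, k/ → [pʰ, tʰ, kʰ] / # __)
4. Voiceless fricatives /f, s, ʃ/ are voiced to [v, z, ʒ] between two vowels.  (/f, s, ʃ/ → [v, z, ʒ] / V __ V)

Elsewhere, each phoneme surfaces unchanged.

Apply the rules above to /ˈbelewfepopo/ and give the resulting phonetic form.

[ˈbeləwfəpəpə]

/b/ — word-initial; rule 1 does not apply here → [b].
/e/ (between /b/ and /l/) is in the target of rule 2 but the environment (in an unstressed syllable) is not met → [e].
/e/ (between /l/ and /w/) occurs in an unstressed syllable → [ə] by rule 2.
/f/ — between /w/ and /e/; rule 4 does not apply here → [f].
/e/ — between /f/ and /p/, in an unstressed syllable — surfaces as [ə] (rule 2).
/p/ (between /e/ and /o/): rule 3 targets it, but not word-initially → unchanged [p].
/o/ meets the environment for rule 2 (in an unstressed syllable) → [ə].
/p/ (between /o/ and /o/) is in the target of rule 3 but the environment (word-initially) is not met → [p].
/o/ meets the environment for rule 2 (in an unstressed syllable) → [ə].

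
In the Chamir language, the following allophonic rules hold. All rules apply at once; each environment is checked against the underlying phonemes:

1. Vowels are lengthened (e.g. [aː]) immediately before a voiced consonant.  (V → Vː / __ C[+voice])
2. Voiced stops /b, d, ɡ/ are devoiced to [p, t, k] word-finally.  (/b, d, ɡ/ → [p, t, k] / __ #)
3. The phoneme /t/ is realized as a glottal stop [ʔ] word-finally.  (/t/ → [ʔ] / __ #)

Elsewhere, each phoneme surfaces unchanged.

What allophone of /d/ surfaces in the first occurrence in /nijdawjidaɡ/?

[d]

/d/ (between /j/ and /a/): rule 2 targets it, but not word-finally → unchanged [d].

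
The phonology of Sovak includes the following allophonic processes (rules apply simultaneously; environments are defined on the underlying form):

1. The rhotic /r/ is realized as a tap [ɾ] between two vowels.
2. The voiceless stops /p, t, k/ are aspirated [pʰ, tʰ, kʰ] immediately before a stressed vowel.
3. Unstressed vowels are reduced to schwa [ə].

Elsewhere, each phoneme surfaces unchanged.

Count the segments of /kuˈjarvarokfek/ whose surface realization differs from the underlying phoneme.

Segments that undergo a rule: /u/ → [ə] (rule 3); /a/ → [ə] (rule 3); /r/ → [ɾ] (rule 1); /o/ → [ə] (rule 3); /e/ → [ə] (rule 3).
All other segments surface unchanged.

5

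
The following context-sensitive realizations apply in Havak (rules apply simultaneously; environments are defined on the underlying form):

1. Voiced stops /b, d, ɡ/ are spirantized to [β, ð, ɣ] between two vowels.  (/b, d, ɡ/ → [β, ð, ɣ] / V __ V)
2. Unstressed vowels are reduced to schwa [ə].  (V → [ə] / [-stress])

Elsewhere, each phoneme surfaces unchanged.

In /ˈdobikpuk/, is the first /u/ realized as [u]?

No

/u/ — between /p/ and /k/, in an unstressed syllable — surfaces as [ə] (rule 2).
The actual realization is [ə], not [u].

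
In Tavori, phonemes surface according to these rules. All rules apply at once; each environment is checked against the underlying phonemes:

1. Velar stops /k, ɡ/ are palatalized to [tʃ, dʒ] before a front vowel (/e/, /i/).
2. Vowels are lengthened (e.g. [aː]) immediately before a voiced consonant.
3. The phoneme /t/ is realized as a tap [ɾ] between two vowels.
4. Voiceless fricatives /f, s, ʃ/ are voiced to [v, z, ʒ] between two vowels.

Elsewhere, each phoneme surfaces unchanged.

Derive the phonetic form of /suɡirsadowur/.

/s/ (word-initial) fails the environment for rule 4, so it stays [s].
/u/ (between /s/ and /ɡ/) occurs before a voiced consonant → [uː] by rule 2.
/ɡ/ — between /u/ and /i/, before a front vowel — surfaces as [dʒ] (rule 1).
/i/ meets the environment for rule 2 (before a voiced consonant) → [iː].
/s/ (between /r/ and /a/) fails the environment for rule 4, so it stays [s].
/a/ (between /s/ and /d/) occurs before a voiced consonant → [aː] by rule 2.
/o/ (between /d/ and /w/): before a voiced consonant, so rule 2 applies → [oː].
/u/ meets the environment for rule 2 (before a voiced consonant) → [uː].

[suːdʒiːrsaːdoːwuːr]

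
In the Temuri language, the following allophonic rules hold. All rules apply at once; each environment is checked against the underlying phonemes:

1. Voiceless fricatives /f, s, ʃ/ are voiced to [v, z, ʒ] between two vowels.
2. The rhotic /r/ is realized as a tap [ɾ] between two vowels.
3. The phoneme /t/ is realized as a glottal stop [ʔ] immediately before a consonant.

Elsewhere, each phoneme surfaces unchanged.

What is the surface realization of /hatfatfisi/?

[haʔfaʔfizi]

/h/ — not in any rule's target class → [h].
/a/ (between /h/ and /t/) is unaffected → [a].
/t/ meets the environment for rule 3 (immediately before a consonant) → [ʔ].
/f/ (between /t/ and /a/) fails the environment for rule 1, so it stays [f].
/a/ (between /f/ and /t/) is unaffected → [a].
Rule 3 applies to /t/ (between /a/ and /f/: immediately before a consonant) → [ʔ].
/f/ (between /t/ and /i/): rule 1 targets it, but not between two vowels → unchanged [f].
/i/ (between /f/ and /s/): no rule targets it → [i].
/s/ (between /i/ and /i/): between two vowels, so rule 1 applies → [z].
/i/ stays [i].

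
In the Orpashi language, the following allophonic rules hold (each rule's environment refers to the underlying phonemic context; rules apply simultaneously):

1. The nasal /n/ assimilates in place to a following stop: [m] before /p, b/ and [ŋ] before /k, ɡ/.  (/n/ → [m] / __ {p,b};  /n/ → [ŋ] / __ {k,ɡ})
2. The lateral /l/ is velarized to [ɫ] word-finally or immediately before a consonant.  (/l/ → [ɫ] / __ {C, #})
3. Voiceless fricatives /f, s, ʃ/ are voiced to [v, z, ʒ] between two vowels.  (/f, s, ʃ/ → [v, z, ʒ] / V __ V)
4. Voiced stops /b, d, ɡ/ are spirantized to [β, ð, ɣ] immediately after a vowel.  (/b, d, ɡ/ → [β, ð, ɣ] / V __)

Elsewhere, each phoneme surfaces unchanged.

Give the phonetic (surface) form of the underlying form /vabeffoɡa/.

[vaβeffoɣa]

/v/ (word-initial): no rule targets it → [v].
/a/ (between /v/ and /b/) is unaffected → [a].
Rule 4 applies to /b/ (between /a/ and /e/: immediately after a vowel) → [β].
/e/ (between /b/ and /f/): no rule targets it → [e].
/f/ (between /e/ and /f/) fails the environment for rule 3, so it stays [f].
/f/ (between /f/ and /o/) fails the environment for rule 3, so it stays [f].
/o/ — not in any rule's target class → [o].
/ɡ/ (between /o/ and /a/): immediately after a vowel, so rule 4 applies → [ɣ].
/a/ (word-final): no rule targets it → [a].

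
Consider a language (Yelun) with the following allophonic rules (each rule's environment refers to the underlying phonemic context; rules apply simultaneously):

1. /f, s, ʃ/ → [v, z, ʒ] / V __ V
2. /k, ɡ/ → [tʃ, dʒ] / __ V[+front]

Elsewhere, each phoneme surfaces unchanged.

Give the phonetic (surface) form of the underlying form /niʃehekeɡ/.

[niʒehetʃeɡ]

/n/ stays [n].
/i/ — not in any rule's target class → [i].
Rule 1 applies to /ʃ/ (between /i/ and /e/: between two vowels) → [ʒ].
/e/ stays [e].
/h/ stays [h].
/e/ (between /h/ and /k/): no rule targets it → [e].
/k/ (between /e/ and /e/): before a front vowel, so rule 2 applies → [tʃ].
/e/ — not in any rule's target class → [e].
/ɡ/ — word-final; rule 2 does not apply here → [ɡ].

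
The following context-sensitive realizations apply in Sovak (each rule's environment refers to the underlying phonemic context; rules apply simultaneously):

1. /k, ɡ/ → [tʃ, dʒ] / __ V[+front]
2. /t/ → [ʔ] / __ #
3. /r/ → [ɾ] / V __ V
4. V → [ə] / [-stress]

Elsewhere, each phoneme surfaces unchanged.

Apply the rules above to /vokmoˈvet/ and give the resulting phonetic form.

/v/ — not in any rule's target class → [v].
/o/ — between /v/ and /k/, in an unstressed syllable — surfaces as [ə] (rule 4).
/k/ (between /o/ and /m/): rule 1 targets it, but not before a front vowel → unchanged [k].
/m/ (between /k/ and /o/): no rule targets it → [m].
/o/ meets the environment for rule 4 (in an unstressed syllable) → [ə].
/v/ — not in any rule's target class → [v].
/e/ (between /v/ and /t/): rule 4 targets it, but not in an unstressed syllable → unchanged [e].
/t/ (word-final) occurs word-finally → [ʔ] by rule 2.

[vəkməˈveʔ]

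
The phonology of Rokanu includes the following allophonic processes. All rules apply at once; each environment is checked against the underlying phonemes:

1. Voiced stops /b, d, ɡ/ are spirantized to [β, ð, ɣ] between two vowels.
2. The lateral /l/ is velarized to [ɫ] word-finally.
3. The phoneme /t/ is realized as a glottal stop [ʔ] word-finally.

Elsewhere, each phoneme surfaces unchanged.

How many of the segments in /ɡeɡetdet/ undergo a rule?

Segments that undergo a rule: /ɡ/ → [ɣ] (rule 1); /t/ → [ʔ] (rule 3).
All other segments surface unchanged.

2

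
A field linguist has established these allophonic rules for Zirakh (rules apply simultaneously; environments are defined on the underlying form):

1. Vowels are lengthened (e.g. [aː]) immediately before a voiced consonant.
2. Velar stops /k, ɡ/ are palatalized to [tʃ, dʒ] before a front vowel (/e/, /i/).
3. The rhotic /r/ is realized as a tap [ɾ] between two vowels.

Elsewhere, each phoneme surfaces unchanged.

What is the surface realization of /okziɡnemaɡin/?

[okziːɡneːmaːdʒiːn]

/o/ (word-initial): rule 1 targets it, but not before a voiced consonant → unchanged [o].
/k/ (between /o/ and /z/) is in the target of rule 2 but the environment (before a front vowel) is not met → [k].
/z/ — not in any rule's target class → [z].
/i/ (between /z/ and /ɡ/) occurs before a voiced consonant → [iː] by rule 1.
/ɡ/ (between /i/ and /n/) is in the target of rule 2 but the environment (before a front vowel) is not met → [ɡ].
/n/ — not in any rule's target class → [n].
/e/ (between /n/ and /m/) occurs before a voiced consonant → [eː] by rule 1.
/m/ — not in any rule's target class → [m].
/a/ meets the environment for rule 1 (before a voiced consonant) → [aː].
/ɡ/ — between /a/ and /i/, before a front vowel — surfaces as [dʒ] (rule 2).
Rule 1 applies to /i/ (between /ɡ/ and /n/: before a voiced consonant) → [iː].
/n/ — not in any rule's target class → [n].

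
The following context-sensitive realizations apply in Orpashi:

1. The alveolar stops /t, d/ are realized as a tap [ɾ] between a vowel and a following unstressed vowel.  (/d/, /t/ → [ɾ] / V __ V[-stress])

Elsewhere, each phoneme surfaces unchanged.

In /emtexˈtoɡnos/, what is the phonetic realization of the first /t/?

/t/ (between /m/ and /e/) is in the target of rule 1 but the environment (between a vowel and a following unstressed vowel) is not met → [t].

[t]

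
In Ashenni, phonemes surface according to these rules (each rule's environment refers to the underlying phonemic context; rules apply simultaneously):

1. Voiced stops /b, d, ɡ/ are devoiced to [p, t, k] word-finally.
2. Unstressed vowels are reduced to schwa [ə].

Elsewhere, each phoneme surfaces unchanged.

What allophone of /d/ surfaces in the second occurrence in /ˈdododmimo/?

[d]

/d/ (between /o/ and /o/): rule 1 targets it, but not word-finally → unchanged [d].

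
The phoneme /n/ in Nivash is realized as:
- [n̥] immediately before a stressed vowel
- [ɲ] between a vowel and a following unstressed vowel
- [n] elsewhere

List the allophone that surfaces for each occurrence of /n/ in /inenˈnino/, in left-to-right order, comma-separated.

Occurrence 1 (position 2): between a vowel and a following unstressed vowel → [ɲ].
Occurrence 2 (position 4): no conditioning environment matches → elsewhere allophone [n].
Occurrence 3 (position 5): immediately before a stressed vowel → [n̥].
Occurrence 4 (position 7): between a vowel and a following unstressed vowel → [ɲ].

[ɲ], [n], [n̥], [ɲ]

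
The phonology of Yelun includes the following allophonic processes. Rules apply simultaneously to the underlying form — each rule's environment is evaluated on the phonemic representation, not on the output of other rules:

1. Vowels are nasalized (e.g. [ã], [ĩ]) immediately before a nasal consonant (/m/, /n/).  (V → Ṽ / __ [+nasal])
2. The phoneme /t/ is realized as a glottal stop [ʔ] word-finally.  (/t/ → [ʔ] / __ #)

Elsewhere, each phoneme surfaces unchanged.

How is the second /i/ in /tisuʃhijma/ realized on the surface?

[i]

/i/ — between /h/ and /j/; rule 1 does not apply here → [i].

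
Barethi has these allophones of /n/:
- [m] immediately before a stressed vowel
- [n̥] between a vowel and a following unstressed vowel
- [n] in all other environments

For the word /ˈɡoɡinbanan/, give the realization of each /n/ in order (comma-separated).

Occurrence 1 (position 5): no conditioning environment matches → elsewhere allophone [n].
Occurrence 2 (position 8): between a vowel and a following unstressed vowel → [n̥].
Occurrence 3 (position 10): no conditioning environment matches → elsewhere allophone [n].

[n], [n̥], [n]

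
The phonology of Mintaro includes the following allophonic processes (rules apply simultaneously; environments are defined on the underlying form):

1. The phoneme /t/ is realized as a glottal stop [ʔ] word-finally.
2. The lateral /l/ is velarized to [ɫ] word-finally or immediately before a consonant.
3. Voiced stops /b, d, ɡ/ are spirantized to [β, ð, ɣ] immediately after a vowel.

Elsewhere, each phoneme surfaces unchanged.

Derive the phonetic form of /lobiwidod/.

[loβiwiðoð]

/l/ — word-initial; rule 2 does not apply here → [l].
/b/ (between /o/ and /i/): immediately after a vowel, so rule 3 applies → [β].
/d/ meets the environment for rule 3 (immediately after a vowel) → [ð].
/d/ (word-final) occurs immediately after a vowel → [ð] by rule 3.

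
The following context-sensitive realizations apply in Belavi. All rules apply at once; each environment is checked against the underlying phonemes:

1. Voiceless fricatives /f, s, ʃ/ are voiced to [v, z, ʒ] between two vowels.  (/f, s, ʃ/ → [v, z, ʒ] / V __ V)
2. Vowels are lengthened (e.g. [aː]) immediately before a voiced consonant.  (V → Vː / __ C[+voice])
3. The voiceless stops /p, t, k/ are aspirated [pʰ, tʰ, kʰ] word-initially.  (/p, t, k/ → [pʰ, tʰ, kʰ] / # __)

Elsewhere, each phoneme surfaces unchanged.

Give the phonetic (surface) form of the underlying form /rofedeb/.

/o/ (between /r/ and /f/) fails the environment for rule 2, so it stays [o].
/f/ (between /o/ and /e/): between two vowels, so rule 1 applies → [v].
Rule 2 applies to /e/ (between /f/ and /d/: before a voiced consonant) → [eː].
/e/ (between /d/ and /b/) occurs before a voiced consonant → [eː] by rule 2.

[roveːdeːb]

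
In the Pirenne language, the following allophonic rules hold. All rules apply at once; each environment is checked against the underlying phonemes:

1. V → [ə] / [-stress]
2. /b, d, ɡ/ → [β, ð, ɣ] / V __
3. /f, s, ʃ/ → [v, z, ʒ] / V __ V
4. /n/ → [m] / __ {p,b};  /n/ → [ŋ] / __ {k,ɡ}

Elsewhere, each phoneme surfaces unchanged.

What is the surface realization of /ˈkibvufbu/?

/k/ stays [k].
/i/ (between /k/ and /b/): rule 1 targets it, but not in an unstressed syllable → unchanged [i].
Rule 2 applies to /b/ (between /i/ and /v/: immediately after a vowel) → [β].
/v/ (between /b/ and /u/) is unaffected → [v].
/u/ — between /v/ and /f/, in an unstressed syllable — surfaces as [ə] (rule 1).
/f/ (between /u/ and /b/): rule 3 targets it, but not between two vowels → unchanged [f].
/b/ (between /f/ and /u/) is in the target of rule 2 but the environment (immediately after a vowel) is not met → [b].
/u/ meets the environment for rule 1 (in an unstressed syllable) → [ə].

[ˈkiβvəfbə]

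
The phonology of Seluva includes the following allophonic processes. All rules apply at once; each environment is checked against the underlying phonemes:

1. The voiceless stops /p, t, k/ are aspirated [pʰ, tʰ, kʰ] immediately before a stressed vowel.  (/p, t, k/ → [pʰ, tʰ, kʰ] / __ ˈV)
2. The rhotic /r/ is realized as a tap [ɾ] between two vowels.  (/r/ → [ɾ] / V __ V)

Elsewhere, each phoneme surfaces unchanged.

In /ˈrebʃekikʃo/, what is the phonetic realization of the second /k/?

/k/ (between /i/ and /ʃ/) is in the target of rule 1 but the environment (immediately before a stressed vowel) is not met → [k].

[k]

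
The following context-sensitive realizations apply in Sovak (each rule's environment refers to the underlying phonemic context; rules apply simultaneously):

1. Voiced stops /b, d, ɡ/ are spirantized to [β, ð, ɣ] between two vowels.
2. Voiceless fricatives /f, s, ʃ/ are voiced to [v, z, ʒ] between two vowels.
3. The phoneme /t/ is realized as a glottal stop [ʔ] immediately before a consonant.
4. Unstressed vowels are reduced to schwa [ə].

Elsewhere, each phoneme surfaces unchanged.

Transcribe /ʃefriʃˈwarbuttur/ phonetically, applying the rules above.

/ʃ/ (word-initial) is in the target of rule 2 but the environment (between two vowels) is not met → [ʃ].
/e/ — between /ʃ/ and /f/, in an unstressed syllable — surfaces as [ə] (rule 4).
/f/ (between /e/ and /r/) fails the environment for rule 2, so it stays [f].
/r/ (between /f/ and /i/) is unaffected → [r].
/i/ (between /r/ and /ʃ/) occurs in an unstressed syllable → [ə] by rule 4.
/ʃ/ (between /i/ and /w/): rule 2 targets it, but not between two vowels → unchanged [ʃ].
/w/ stays [w].
/a/ — between /w/ and /r/; rule 4 does not apply here → [a].
/r/ stays [r].
/b/ (between /r/ and /u/) fails the environment for rule 1, so it stays [b].
/u/ (between /b/ and /t/) occurs in an unstressed syllable → [ə] by rule 4.
Rule 3 applies to /t/ (between /u/ and /t/: immediately before a consonant) → [ʔ].
/t/ (between /t/ and /u/): rule 3 targets it, but not immediately before a consonant → unchanged [t].
/u/ (between /t/ and /r/) occurs in an unstressed syllable → [ə] by rule 4.
/r/ (word-final): no rule targets it → [r].

[ʃəfrəʃˈwarbəʔtər]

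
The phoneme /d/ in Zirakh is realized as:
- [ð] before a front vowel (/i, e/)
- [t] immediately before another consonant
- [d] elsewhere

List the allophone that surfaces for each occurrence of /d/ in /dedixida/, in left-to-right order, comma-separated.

[ð], [ð], [d]

Occurrence 1 (position 1): before a front vowel (/i, e/) → [ð].
Occurrence 2 (position 3): before a front vowel (/i, e/) → [ð].
Occurrence 3 (position 7): no conditioning environment matches → elsewhere allophone [d].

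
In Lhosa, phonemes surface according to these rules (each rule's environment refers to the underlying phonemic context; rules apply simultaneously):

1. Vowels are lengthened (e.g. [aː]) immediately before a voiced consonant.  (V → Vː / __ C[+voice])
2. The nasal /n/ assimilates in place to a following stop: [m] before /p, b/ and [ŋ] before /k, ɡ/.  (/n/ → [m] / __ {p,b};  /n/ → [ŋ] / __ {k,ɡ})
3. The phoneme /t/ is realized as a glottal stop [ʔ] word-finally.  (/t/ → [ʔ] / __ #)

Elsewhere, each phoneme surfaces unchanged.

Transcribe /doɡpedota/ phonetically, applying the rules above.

[doːɡpeːdota]

/o/ meets the environment for rule 1 (before a voiced consonant) → [oː].
/e/ — between /p/ and /d/, before a voiced consonant — surfaces as [eː] (rule 1).
/o/ (between /d/ and /t/): rule 1 targets it, but not before a voiced consonant → unchanged [o].
/t/ — between /o/ and /a/; rule 3 does not apply here → [t].
/a/ (word-final): rule 1 targets it, but not before a voiced consonant → unchanged [a].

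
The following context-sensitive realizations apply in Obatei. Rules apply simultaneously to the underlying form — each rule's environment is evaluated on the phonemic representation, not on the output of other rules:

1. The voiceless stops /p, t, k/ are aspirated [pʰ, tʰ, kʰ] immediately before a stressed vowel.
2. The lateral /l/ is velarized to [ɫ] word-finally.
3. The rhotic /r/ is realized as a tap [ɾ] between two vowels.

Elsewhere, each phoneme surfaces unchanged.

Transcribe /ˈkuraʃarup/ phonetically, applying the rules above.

/k/ meets the environment for rule 1 (immediately before a stressed vowel) → [kʰ].
/u/ — not in any rule's target class → [u].
Rule 3 applies to /r/ (between /u/ and /a/: between two vowels) → [ɾ].
/a/ (between /r/ and /ʃ/): no rule targets it → [a].
/ʃ/ (between /a/ and /a/) is unaffected → [ʃ].
/a/ — not in any rule's target class → [a].
/r/ (between /a/ and /u/): between two vowels, so rule 3 applies → [ɾ].
/u/ stays [u].
/p/ — word-final; rule 1 does not apply here → [p].

[ˈkʰuɾaʃaɾup]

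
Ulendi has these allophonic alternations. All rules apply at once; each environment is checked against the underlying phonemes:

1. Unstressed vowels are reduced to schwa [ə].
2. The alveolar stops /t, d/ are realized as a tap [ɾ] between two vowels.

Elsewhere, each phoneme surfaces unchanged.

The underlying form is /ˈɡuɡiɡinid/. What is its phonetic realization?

/u/ — between /ɡ/ and /ɡ/; rule 1 does not apply here → [u].
/i/ — between /ɡ/ and /ɡ/, in an unstressed syllable — surfaces as [ə] (rule 1).
/i/ (between /ɡ/ and /n/) occurs in an unstressed syllable → [ə] by rule 1.
/i/ — between /n/ and /d/, in an unstressed syllable — surfaces as [ə] (rule 1).
/d/ (word-final) is in the target of rule 2 but the environment (between two vowels) is not met → [d].

[ˈɡuɡəɡənəd]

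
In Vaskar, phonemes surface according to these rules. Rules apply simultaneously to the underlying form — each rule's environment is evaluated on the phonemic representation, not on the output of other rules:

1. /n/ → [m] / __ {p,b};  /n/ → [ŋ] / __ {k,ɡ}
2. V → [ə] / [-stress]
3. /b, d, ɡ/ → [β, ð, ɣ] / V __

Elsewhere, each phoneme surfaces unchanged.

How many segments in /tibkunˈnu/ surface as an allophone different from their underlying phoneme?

3

Segments that undergo a rule: /i/ → [ə] (rule 2); /b/ → [β] (rule 3); /u/ → [ə] (rule 2).
All other segments surface unchanged.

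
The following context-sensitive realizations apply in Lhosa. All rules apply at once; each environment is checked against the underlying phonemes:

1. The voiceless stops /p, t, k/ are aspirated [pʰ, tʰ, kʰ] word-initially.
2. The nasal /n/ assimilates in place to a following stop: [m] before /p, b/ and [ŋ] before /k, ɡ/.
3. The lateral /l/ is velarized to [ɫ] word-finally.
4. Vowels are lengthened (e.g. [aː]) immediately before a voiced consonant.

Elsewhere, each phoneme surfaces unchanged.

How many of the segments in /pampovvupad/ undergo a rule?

Segments that undergo a rule: /p/ → [pʰ] (rule 1); /a/ → [aː] (rule 4); /o/ → [oː] (rule 4); /a/ → [aː] (rule 4).
All other segments surface unchanged.

4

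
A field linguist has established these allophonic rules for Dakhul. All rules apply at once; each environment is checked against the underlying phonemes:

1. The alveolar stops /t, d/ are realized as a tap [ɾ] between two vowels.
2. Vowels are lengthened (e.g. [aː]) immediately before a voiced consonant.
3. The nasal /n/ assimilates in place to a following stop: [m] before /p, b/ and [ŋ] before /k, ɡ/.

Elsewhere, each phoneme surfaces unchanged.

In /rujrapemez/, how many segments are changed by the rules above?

Segments that undergo a rule: /u/ → [uː] (rule 2); /e/ → [eː] (rule 2); /e/ → [eː] (rule 2).
All other segments surface unchanged.

3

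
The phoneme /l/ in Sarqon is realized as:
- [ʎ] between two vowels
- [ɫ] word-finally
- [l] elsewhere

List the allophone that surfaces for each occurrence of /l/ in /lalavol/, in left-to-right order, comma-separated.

Occurrence 1 (position 1): no conditioning environment matches → elsewhere allophone [l].
Occurrence 2 (position 3): between two vowels → [ʎ].
Occurrence 3 (position 7): word-finally → [ɫ].

[l], [ʎ], [ɫ]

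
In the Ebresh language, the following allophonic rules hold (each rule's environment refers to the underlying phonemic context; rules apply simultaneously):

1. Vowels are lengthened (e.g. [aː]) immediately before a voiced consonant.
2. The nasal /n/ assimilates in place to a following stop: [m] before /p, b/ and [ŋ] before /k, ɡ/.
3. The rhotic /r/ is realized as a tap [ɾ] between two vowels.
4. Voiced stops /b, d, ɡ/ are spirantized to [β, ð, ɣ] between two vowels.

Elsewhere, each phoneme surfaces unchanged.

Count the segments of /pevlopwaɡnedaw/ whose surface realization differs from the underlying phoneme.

Segments that undergo a rule: /e/ → [eː] (rule 1); /a/ → [aː] (rule 1); /e/ → [eː] (rule 1); /d/ → [ð] (rule 4); /a/ → [aː] (rule 1).
All other segments surface unchanged.

5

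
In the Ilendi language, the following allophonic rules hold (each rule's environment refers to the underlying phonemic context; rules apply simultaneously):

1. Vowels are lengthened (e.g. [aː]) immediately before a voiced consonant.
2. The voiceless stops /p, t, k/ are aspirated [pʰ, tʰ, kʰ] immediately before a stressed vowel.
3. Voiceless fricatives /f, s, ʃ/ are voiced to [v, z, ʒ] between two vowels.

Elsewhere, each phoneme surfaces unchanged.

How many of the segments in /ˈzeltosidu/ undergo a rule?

3

Segments that undergo a rule: /e/ → [eː] (rule 1); /s/ → [z] (rule 3); /i/ → [iː] (rule 1).
All other segments surface unchanged.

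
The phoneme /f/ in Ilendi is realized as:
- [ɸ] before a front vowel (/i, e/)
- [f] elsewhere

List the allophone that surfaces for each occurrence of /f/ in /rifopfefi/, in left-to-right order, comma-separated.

Occurrence 1 (position 3): no conditioning environment matches → elsewhere allophone [f].
Occurrence 2 (position 6): before a front vowel (/i, e/) → [ɸ].
Occurrence 3 (position 8): before a front vowel (/i, e/) → [ɸ].

[f], [ɸ], [ɸ]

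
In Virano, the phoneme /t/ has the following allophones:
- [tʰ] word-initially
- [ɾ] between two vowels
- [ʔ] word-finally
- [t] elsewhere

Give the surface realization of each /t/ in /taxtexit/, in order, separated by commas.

Occurrence 1 (position 1): word-initially → [tʰ].
Occurrence 2 (position 4): no conditioning environment matches → elsewhere allophone [t].
Occurrence 3 (position 8): word-finally → [ʔ].

[tʰ], [t], [ʔ]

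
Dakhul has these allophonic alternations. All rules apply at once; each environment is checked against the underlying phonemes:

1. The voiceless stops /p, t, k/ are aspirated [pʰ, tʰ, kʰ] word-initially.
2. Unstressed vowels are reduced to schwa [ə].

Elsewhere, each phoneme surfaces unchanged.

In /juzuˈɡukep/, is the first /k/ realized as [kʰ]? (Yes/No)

/k/ (between /u/ and /e/): rule 1 targets it, but not word-initially → unchanged [k].
The actual realization is [k], not [kʰ].

No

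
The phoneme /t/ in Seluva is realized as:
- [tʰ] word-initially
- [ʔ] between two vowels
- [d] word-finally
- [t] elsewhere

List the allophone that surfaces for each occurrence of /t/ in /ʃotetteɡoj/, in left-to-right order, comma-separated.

[ʔ], [t], [t]

Occurrence 1 (position 3): between two vowels → [ʔ].
Occurrence 2 (position 5): no conditioning environment matches → elsewhere allophone [t].
Occurrence 3 (position 6): no conditioning environment matches → elsewhere allophone [t].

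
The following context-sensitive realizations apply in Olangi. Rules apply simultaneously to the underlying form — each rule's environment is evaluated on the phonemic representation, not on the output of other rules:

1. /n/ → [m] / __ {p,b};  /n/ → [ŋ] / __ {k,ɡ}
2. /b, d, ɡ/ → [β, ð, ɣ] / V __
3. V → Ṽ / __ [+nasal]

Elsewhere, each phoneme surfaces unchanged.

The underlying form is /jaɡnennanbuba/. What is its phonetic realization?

[jaɣnẽnnãmbuβa]

/a/ — between /j/ and /ɡ/; rule 3 does not apply here → [a].
/ɡ/ — between /a/ and /n/, immediately after a vowel — surfaces as [ɣ] (rule 2).
/n/ (between /ɡ/ and /e/): rule 1 targets it, but not before a labial or velar stop → unchanged [n].
/e/ — between /n/ and /n/, before a nasal consonant — surfaces as [ẽ] (rule 3).
/n/ (between /e/ and /n/) fails the environment for rule 1, so it stays [n].
/n/ (between /n/ and /a/) fails the environment for rule 1, so it stays [n].
/a/ — between /n/ and /n/, before a nasal consonant — surfaces as [ã] (rule 3).
/n/ — between /a/ and /b/, before a labial or velar stop — surfaces as [m] (rule 1).
/b/ (between /n/ and /u/) fails the environment for rule 2, so it stays [b].
/u/ (between /b/ and /b/): rule 3 targets it, but not before a nasal consonant → unchanged [u].
/b/ meets the environment for rule 2 (immediately after a vowel) → [β].
/a/ (word-final) fails the environment for rule 3, so it stays [a].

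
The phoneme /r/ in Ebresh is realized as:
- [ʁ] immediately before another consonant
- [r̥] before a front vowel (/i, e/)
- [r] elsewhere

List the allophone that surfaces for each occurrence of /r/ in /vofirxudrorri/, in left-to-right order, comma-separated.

[ʁ], [r], [ʁ], [r̥]

Occurrence 1 (position 5): immediately before another consonant → [ʁ].
Occurrence 2 (position 9): no conditioning environment matches → elsewhere allophone [r].
Occurrence 3 (position 11): immediately before another consonant → [ʁ].
Occurrence 4 (position 12): before a front vowel (/i, e/) → [r̥].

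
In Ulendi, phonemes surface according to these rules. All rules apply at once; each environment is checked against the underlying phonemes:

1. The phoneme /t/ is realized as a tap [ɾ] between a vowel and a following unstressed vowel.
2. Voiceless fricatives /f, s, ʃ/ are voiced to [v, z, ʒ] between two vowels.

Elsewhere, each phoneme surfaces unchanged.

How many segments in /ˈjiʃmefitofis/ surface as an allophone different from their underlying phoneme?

3

Segments that undergo a rule: /f/ → [v] (rule 2); /t/ → [ɾ] (rule 1); /f/ → [v] (rule 2).
All other segments surface unchanged.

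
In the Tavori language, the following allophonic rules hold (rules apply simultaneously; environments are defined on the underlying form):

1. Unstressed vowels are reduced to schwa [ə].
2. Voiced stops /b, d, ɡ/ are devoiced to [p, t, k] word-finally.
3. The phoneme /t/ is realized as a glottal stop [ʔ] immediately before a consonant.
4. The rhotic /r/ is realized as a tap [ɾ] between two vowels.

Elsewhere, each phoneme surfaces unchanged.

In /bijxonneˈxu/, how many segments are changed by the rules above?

3

Segments that undergo a rule: /i/ → [ə] (rule 1); /o/ → [ə] (rule 1); /e/ → [ə] (rule 1).
All other segments surface unchanged.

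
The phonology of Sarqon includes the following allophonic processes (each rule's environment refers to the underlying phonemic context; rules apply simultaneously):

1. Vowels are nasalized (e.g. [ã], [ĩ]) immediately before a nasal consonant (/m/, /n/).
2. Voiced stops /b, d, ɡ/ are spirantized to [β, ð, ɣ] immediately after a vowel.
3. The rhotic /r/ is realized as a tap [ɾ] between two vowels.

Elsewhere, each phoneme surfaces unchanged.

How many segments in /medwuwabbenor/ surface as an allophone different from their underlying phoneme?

3

Segments that undergo a rule: /d/ → [ð] (rule 2); /b/ → [β] (rule 2); /e/ → [ẽ] (rule 1).
All other segments surface unchanged.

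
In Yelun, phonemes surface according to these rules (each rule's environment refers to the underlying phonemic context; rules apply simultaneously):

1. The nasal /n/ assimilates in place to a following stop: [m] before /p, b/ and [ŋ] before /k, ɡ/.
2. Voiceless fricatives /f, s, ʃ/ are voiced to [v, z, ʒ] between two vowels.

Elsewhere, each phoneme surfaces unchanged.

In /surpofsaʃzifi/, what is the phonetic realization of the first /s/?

[s]

/s/ (word-initial) fails the environment for rule 2, so it stays [s].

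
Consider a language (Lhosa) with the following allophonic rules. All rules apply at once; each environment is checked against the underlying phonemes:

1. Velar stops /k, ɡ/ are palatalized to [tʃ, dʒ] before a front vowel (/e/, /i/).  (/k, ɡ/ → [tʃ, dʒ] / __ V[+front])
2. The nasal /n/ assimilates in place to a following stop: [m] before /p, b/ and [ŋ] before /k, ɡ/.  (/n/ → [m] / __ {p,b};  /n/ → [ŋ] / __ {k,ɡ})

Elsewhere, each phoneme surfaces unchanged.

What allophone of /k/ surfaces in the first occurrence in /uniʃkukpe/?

/k/ (between /ʃ/ and /u/) fails the environment for rule 1, so it stays [k].

[k]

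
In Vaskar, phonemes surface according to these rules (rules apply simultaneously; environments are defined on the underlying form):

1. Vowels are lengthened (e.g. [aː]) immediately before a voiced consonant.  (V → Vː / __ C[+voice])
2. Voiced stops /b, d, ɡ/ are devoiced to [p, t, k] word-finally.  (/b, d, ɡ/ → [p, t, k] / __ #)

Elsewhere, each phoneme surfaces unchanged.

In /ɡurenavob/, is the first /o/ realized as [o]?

Rule 1 applies to /o/ (between /v/ and /b/: before a voiced consonant) → [oː].
The actual realization is [oː], not [o].

No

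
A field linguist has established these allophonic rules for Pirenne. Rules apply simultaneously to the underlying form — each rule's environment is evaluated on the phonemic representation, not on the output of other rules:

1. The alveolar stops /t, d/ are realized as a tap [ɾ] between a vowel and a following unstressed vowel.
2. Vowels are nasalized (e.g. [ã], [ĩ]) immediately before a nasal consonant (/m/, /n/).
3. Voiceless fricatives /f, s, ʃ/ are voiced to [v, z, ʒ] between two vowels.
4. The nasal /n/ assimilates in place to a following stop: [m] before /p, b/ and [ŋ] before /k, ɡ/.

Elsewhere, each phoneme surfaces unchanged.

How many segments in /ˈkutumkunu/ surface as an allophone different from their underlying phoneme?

Segments that undergo a rule: /t/ → [ɾ] (rule 1); /u/ → [ũ] (rule 2); /u/ → [ũ] (rule 2).
All other segments surface unchanged.

3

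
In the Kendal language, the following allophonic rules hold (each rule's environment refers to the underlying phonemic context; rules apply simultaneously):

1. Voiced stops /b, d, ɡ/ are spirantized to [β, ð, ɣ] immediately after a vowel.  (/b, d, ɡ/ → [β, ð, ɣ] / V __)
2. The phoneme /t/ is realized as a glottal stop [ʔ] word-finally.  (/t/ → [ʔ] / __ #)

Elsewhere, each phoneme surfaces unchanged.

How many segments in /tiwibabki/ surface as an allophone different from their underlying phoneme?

2

Segments that undergo a rule: /b/ → [β] (rule 1); /b/ → [β] (rule 1).
All other segments surface unchanged.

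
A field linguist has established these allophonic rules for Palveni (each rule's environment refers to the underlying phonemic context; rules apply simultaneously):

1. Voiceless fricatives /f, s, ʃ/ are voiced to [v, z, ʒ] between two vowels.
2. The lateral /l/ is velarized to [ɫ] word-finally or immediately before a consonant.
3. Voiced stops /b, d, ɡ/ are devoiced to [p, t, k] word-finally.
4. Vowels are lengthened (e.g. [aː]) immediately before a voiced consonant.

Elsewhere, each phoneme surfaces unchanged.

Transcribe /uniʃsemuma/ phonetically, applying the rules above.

/u/ — word-initial, before a voiced consonant — surfaces as [uː] (rule 4).
/n/ (between /u/ and /i/): no rule targets it → [n].
/i/ — between /n/ and /ʃ/; rule 4 does not apply here → [i].
/ʃ/ — between /i/ and /s/; rule 1 does not apply here → [ʃ].
/s/ (between /ʃ/ and /e/) is in the target of rule 1 but the environment (between two vowels) is not met → [s].
/e/ (between /s/ and /m/): before a voiced consonant, so rule 4 applies → [eː].
/m/ (between /e/ and /u/) is unaffected → [m].
/u/ (between /m/ and /m/) occurs before a voiced consonant → [uː] by rule 4.
/m/ (between /u/ and /a/) is unaffected → [m].
/a/ (word-final) is in the target of rule 4 but the environment (before a voiced consonant) is not met → [a].

[uːniʃseːmuːma]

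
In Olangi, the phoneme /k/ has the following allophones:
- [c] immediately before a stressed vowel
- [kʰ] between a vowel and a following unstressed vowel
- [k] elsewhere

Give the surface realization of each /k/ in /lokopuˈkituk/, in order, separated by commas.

Occurrence 1 (position 3): between a vowel and a following unstressed vowel → [kʰ].
Occurrence 2 (position 7): immediately before a stressed vowel → [c].
Occurrence 3 (position 11): no conditioning environment matches → elsewhere allophone [k].

[kʰ], [c], [k]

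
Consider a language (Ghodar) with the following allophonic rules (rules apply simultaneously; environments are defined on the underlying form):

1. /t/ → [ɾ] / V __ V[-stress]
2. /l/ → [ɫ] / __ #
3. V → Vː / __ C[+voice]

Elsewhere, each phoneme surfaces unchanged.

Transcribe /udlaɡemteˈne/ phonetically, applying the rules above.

[uːdlaːɡeːmteːˈne]

/u/ (word-initial) occurs before a voiced consonant → [uː] by rule 3.
/d/ (between /u/ and /l/): no rule targets it → [d].
/l/ (between /d/ and /a/) fails the environment for rule 2, so it stays [l].
/a/ — between /l/ and /ɡ/, before a voiced consonant — surfaces as [aː] (rule 3).
/ɡ/ (between /a/ and /e/) is unaffected → [ɡ].
/e/ — between /ɡ/ and /m/, before a voiced consonant — surfaces as [eː] (rule 3).
/m/ — not in any rule's target class → [m].
/t/ (between /m/ and /e/) is in the target of rule 1 but the environment (between a vowel and a following unstressed vowel) is not met → [t].
/e/ (between /t/ and /n/) occurs before a voiced consonant → [eː] by rule 3.
/n/ (between /e/ and /e/) is unaffected → [n].
/e/ (word-final): rule 3 targets it, but not before a voiced consonant → unchanged [e].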